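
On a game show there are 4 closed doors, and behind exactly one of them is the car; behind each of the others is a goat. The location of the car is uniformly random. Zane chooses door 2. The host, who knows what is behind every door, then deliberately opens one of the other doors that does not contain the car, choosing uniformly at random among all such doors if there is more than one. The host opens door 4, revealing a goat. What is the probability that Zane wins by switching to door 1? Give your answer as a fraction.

Apply Bayes' rule, conditioning on where the car actually is.
If it is behind either of doors 1 and 3 (prior 1/4 each): the host has 2 equally likely choices, so probability 1/2; weight (1/4)·(1/2) = 1/8 each.
If it is behind door 2 (prior 1/4): the host has 3 equally likely choices, so probability 1/3; weight (1/4)·(1/3) = 1/12.
If it is behind door 4 (prior 1/4): the host opened door 4, so this case is ruled out; weight (1/4)·0 = 0.
The weights sum to 1/3.
So P(the car behind door 1 | the host opened door 4) = (1/8) / (1/3) = 3/8.

3/8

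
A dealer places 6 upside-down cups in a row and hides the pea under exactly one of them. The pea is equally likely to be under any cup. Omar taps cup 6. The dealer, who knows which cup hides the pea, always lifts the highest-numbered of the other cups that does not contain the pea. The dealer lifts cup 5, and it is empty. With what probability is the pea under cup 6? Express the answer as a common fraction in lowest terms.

1/5

Condition on the true location of the pea.
If it is under any of cups 1, 2, 3, 4, and 6 (prior 1/6 each): cup 5 is the highest-numbered option available, probability 1; weight (1/6)·1 = 1/6 each.
If it is under cup 5 (prior 1/6): the dealer opened cup 5, so this case is ruled out; weight (1/6)·0 = 0.
The weights sum to 5/6.
So P(the pea under cup 6 | the dealer opened cup 5) = (1/6) / (5/6) = 1/5.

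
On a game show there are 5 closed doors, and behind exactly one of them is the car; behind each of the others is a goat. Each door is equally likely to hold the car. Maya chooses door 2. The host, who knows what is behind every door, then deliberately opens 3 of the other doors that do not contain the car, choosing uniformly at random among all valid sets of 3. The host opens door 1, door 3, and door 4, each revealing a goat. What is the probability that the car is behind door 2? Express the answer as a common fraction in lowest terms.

1/5

Apply Bayes' rule, conditioning on where the car actually is.
If it is behind any of doors 1, 3, and 4 (prior 1/5 each): that door was opened and seen not to hold the prize — ruled out; weight (1/5)·0 = 0 each.
If it is behind door 2 (prior 1/5): the host has 4 equally likely choices, so probability 1/4; weight (1/5)·(1/4) = 1/20.
If it is behind door 5 (prior 1/5): the host has no choice, probability 1; weight (1/5)·1 = 1/5.
The weights sum to 1/4.
So P(the car behind door 2 | the host opened door 1, door 3, and door 4) = (1/20) / (1/4) = 1/5.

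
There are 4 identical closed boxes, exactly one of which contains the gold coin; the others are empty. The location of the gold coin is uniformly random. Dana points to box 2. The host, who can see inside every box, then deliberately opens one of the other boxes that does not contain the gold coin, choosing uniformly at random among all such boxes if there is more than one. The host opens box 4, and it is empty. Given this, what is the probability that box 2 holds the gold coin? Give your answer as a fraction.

1/4

Consider each possible location of the gold coin in turn.
If it is in either of boxes 1 and 3 (prior 1/4 each): the host has 2 equally likely choices, so probability 1/2; weight (1/4)·(1/2) = 1/8 each.
If it is in box 2 (prior 1/4): the host has 3 equally likely choices, so probability 1/3; weight (1/4)·(1/3) = 1/12.
If it is in box 4 (prior 1/4): the host opened box 4, so this case is ruled out; weight (1/4)·0 = 0.
The weights sum to 1/3.
So P(the gold coin in box 2 | the host opened box 4) = (1/12) / (1/3) = 1/4.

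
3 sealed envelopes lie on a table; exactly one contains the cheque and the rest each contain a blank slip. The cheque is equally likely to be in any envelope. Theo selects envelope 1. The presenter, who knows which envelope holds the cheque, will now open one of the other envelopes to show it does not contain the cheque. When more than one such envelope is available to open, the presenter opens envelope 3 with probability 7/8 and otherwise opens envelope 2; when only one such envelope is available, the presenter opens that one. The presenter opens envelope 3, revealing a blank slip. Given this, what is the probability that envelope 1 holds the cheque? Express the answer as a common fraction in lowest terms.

Apply Bayes' rule, conditioning on where the cheque actually is.
If it is in envelope 1 (prior 1/3): envelope 3 is available, opened with probability 7/8; weight (1/3)·(7/8) = 7/24.
If it is in envelope 2 (prior 1/3): only envelope 3 is available, probability 1; weight (1/3)·1 = 1/3.
If it is in envelope 3 (prior 1/3): the presenter opened envelope 3, so this case is ruled out; weight (1/3)·0 = 0.
The weights sum to 5/8.
So P(the cheque in envelope 1 | the presenter opened envelope 3) = (7/24) / (5/8) = 7/15.

7/15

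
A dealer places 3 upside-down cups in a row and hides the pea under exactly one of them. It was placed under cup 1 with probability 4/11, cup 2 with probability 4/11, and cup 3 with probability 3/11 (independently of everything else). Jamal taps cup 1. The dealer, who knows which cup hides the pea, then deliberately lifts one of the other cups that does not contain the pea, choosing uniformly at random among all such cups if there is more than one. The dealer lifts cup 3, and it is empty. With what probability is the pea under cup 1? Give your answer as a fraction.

Apply Bayes' rule, conditioning on where the pea actually is.
If it is under cup 1 (prior 4/11): the dealer has 2 equally likely choices, so probability 1/2; weight (4/11)·(1/2) = 2/11.
If it is under cup 2 (prior 4/11): the dealer has no choice, probability 1; weight (4/11)·1 = 4/11.
If it is under cup 3 (prior 3/11): the dealer opened cup 3, so this case is ruled out; weight (3/11)·0 = 0.
The weights sum to 6/11.
So P(the pea under cup 1 | the dealer opened cup 3) = (2/11) / (6/11) = 1/3.

1/3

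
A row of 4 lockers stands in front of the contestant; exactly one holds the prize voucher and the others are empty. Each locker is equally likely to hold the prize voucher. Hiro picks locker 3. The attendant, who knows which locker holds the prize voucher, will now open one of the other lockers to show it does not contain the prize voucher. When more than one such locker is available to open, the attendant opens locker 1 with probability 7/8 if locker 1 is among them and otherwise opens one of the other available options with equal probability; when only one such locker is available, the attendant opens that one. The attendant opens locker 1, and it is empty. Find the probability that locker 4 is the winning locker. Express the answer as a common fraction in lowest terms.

Consider each possible location of the prize voucher in turn.
If it is in locker 1 (prior 1/4): the attendant opened locker 1, so this case is ruled out; weight (1/4)·0 = 0.
If it is in any of lockers 2, 3, and 4 (prior 1/4 each): locker 1 is available, opened with probability 7/8; weight (1/4)·(7/8) = 7/32 each.
The weights sum to 21/32.
So P(the prize voucher in locker 4 | the attendant opened locker 1) = (7/32) / (21/32) = 1/3.

1/3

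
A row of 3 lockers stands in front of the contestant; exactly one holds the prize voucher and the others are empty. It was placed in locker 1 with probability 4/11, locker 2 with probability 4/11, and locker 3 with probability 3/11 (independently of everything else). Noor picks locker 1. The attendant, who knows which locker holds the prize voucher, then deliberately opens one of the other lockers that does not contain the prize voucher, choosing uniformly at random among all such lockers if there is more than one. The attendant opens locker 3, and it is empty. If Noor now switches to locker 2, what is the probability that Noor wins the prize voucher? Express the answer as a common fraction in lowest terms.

Apply Bayes' rule, conditioning on where the prize voucher actually is.
If it is in locker 1 (prior 4/11): the attendant has 2 equally likely choices, so probability 1/2; weight (4/11)·(1/2) = 2/11.
If it is in locker 2 (prior 4/11): the attendant has no choice, probability 1; weight (4/11)·1 = 4/11.
If it is in locker 3 (prior 3/11): the attendant opened locker 3, so this case is ruled out; weight (3/11)·0 = 0.
The weights sum to 6/11.
So P(the prize voucher in locker 2 | the attendant opened locker 3) = (4/11) / (6/11) = 2/3.

2/3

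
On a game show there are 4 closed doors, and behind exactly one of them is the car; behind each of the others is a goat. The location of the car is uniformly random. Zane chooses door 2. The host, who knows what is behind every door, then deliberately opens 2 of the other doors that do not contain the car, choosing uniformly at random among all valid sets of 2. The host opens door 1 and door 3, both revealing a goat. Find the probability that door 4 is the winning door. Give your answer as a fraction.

3/4

Apply Bayes' rule, conditioning on where the car actually is.
If it is behind either of doors 1 and 3 (prior 1/4 each): that door was opened and seen not to hold the prize — ruled out; weight (1/4)·0 = 0 each.
If it is behind door 2 (prior 1/4): the host has 3 equally likely choices, so probability 1/3; weight (1/4)·(1/3) = 1/12.
If it is behind door 4 (prior 1/4): the host has no choice, probability 1; weight (1/4)·1 = 1/4.
The weights sum to 1/3.
So P(the car behind door 4 | the host opened door 1 and door 3) = (1/4) / (1/3) = 3/4.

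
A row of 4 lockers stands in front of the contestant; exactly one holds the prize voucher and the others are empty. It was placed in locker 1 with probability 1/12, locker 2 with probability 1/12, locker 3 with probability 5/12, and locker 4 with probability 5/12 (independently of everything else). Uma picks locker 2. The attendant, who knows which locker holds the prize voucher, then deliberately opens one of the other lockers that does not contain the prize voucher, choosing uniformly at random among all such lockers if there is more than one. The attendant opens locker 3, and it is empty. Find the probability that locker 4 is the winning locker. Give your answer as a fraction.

Consider each possible location of the prize voucher in turn.
If it is in locker 1 (prior 1/12): the attendant has 2 equally likely choices, so probability 1/2; weight (1/12)·(1/2) = 1/24.
If it is in locker 2 (prior 1/12): the attendant has 3 equally likely choices, so probability 1/3; weight (1/12)·(1/3) = 1/36.
If it is in locker 3 (prior 5/12): the attendant opened locker 3, so this case is ruled out; weight (5/12)·0 = 0.
If it is in locker 4 (prior 5/12): the attendant has 2 equally likely choices, so probability 1/2; weight (5/12)·(1/2) = 5/24.
The weights sum to 5/18.
So P(the prize voucher in locker 4 | the attendant opened locker 3) = (5/24) / (5/18) = 3/4.

3/4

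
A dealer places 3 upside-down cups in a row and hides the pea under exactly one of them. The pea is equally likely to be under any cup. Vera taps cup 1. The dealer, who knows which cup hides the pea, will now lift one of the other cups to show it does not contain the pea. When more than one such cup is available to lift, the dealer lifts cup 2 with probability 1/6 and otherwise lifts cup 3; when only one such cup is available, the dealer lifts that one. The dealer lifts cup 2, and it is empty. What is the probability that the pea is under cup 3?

Condition on the true location of the pea.
If it is under cup 1 (prior 1/3): cup 2 is available, opened with probability 1/6; weight (1/3)·(1/6) = 1/18.
If it is under cup 2 (prior 1/3): the dealer opened cup 2, so this case is ruled out; weight (1/3)·0 = 0.
If it is under cup 3 (prior 1/3): only cup 2 is available, probability 1; weight (1/3)·1 = 1/3.
The weights sum to 7/18.
So P(the pea under cup 3 | the dealer opened cup 2) = (1/3) / (7/18) = 6/7.

6/7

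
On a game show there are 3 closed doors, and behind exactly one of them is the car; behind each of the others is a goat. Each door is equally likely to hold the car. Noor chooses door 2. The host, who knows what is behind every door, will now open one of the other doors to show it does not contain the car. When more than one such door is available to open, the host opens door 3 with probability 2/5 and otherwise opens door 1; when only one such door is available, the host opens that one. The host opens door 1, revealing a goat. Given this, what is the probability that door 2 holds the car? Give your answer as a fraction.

3/8

Condition on the true location of the car.
If it is behind door 1 (prior 1/3): the host opened door 1, so this case is ruled out; weight (1/3)·0 = 0.
If it is behind door 2 (prior 1/3): door 3 is available but not opened, probability 3/5; weight (1/3)·(3/5) = 1/5.
If it is behind door 3 (prior 1/3): only door 1 is available, probability 1; weight (1/3)·1 = 1/3.
The weights sum to 8/15.
So P(the car behind door 2 | the host opened door 1) = (1/5) / (8/15) = 3/8.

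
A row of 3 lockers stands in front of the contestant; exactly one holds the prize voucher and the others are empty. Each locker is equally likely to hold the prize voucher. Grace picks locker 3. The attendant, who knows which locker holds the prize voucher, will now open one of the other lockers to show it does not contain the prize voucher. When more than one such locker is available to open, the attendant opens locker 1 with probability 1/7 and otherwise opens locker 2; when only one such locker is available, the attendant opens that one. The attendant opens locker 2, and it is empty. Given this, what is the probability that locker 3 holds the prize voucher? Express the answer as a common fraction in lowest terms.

Consider each possible location of the prize voucher in turn.
If it is in locker 1 (prior 1/3): only locker 2 is available, probability 1; weight (1/3)·1 = 1/3.
If it is in locker 2 (prior 1/3): the attendant opened locker 2, so this case is ruled out; weight (1/3)·0 = 0.
If it is in locker 3 (prior 1/3): locker 1 is available but not opened, probability 6/7; weight (1/3)·(6/7) = 2/7.
The weights sum to 13/21.
So P(the prize voucher in locker 3 | the attendant opened locker 2) = (2/7) / (13/21) = 6/13.

6/13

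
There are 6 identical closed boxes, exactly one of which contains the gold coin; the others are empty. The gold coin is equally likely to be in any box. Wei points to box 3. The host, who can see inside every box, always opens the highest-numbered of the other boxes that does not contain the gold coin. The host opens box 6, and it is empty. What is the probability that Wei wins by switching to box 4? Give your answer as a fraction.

1/5

Apply Bayes' rule, conditioning on where the gold coin actually is.
If it is in any of boxes 1, 2, 3, 4, and 5 (prior 1/6 each): box 6 is the highest-numbered option available, probability 1; weight (1/6)·1 = 1/6 each.
If it is in box 6 (prior 1/6): the host opened box 6, so this case is ruled out; weight (1/6)·0 = 0.
The weights sum to 5/6.
So P(the gold coin in box 4 | the host opened box 6) = (1/6) / (5/6) = 1/5.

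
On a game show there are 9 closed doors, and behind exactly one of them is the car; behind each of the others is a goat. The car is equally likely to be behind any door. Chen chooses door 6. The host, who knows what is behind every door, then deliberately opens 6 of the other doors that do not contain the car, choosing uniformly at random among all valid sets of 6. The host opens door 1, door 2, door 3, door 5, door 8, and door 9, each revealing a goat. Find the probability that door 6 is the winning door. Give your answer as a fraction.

Condition on the true location of the car.
If it is behind any of doors 1, 2, 3, 5, 8, and 9 (prior 1/9 each): that door was opened and seen not to hold the prize — ruled out; weight (1/9)·0 = 0 each.
If it is behind either of doors 4 and 7 (prior 1/9 each): the host has 7 equally likely choices, so probability 1/7; weight (1/9)·(1/7) = 1/63 each.
If it is behind door 6 (prior 1/9): the host has 28 equally likely choices, so probability 1/28; weight (1/9)·(1/28) = 1/252.
The weights sum to 1/28.
So P(the car behind door 6 | the host opened door 1, door 2, door 3, door 5, door 8, and door 9) = (1/252) / (1/28) = 1/9.

1/9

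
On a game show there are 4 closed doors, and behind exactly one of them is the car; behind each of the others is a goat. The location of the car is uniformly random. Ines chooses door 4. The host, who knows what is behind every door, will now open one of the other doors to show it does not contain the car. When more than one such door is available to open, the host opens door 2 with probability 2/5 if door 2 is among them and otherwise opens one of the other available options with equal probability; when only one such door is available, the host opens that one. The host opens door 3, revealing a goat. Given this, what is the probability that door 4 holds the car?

3/14

Consider each possible location of the car in turn.
If it is behind door 1 (prior 1/4): door 2 is available but not opened, probability 3/5; weight (1/4)·(3/5) = 3/20.
If it is behind door 2 (prior 1/4): door 2 holds the prize so is unavailable; the host chooses uniformly among the 2 others, probability 1/2; weight (1/4)·(1/2) = 1/8.
If it is behind door 3 (prior 1/4): the host opened door 3, so this case is ruled out; weight (1/4)·0 = 0.
If it is behind door 4 (prior 1/4): door 2 is available but not opened; door 3 gets probability (1 − 2/5)/2 = 3/10; weight (1/4)·(3/10) = 3/40.
The weights sum to 7/20.
So P(the car behind door 4 | the host opened door 3) = (3/40) / (7/20) = 3/14.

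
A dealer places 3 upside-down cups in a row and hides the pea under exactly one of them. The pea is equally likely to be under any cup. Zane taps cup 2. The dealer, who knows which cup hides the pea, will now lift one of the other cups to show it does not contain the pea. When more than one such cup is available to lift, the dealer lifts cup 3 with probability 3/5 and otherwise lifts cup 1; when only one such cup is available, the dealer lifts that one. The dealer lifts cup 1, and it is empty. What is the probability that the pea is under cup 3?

Apply Bayes' rule, conditioning on where the pea actually is.
If it is under cup 1 (prior 1/3): the dealer opened cup 1, so this case is ruled out; weight (1/3)·0 = 0.
If it is under cup 2 (prior 1/3): cup 3 is available but not opened, probability 2/5; weight (1/3)·(2/5) = 2/15.
If it is under cup 3 (prior 1/3): only cup 1 is available, probability 1; weight (1/3)·1 = 1/3.
The weights sum to 7/15.
So P(the pea under cup 3 | the dealer opened cup 1) = (1/3) / (7/15) = 5/7.

5/7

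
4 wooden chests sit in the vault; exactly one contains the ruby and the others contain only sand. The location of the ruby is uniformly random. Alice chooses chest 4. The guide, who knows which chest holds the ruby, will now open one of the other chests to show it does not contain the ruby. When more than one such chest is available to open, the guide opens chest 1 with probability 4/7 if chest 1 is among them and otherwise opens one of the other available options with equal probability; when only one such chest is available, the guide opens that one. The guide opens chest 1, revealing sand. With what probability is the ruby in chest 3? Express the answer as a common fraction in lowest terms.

1/3

Apply Bayes' rule, conditioning on where the ruby actually is.
If it is in chest 1 (prior 1/4): the guide opened chest 1, so this case is ruled out; weight (1/4)·0 = 0.
If it is in any of chests 2, 3, and 4 (prior 1/4 each): chest 1 is available, opened with probability 4/7; weight (1/4)·(4/7) = 1/7 each.
The weights sum to 3/7.
So P(the ruby in chest 3 | the guide opened chest 1) = (1/7) / (3/7) = 1/3.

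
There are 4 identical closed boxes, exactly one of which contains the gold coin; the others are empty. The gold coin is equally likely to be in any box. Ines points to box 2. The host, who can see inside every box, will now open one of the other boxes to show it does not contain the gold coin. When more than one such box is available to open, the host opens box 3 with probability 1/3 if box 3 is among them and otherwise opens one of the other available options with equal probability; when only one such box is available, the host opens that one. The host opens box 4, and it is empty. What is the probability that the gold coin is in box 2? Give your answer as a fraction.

2/9

Apply Bayes' rule, conditioning on where the gold coin actually is.
If it is in box 1 (prior 1/4): box 3 is available but not opened, probability 2/3; weight (1/4)·(2/3) = 1/6.
If it is in box 2 (prior 1/4): box 3 is available but not opened; box 4 gets probability (1 − 1/3)/2 = 1/3; weight (1/4)·(1/3) = 1/12.
If it is in box 3 (prior 1/4): box 3 holds the prize so is unavailable; the host chooses uniformly among the 2 others, probability 1/2; weight (1/4)·(1/2) = 1/8.
If it is in box 4 (prior 1/4): the host opened box 4, so this case is ruled out; weight (1/4)·0 = 0.
The weights sum to 3/8.
So P(the gold coin in box 2 | the host opened box 4) = (1/12) / (3/8) = 2/9.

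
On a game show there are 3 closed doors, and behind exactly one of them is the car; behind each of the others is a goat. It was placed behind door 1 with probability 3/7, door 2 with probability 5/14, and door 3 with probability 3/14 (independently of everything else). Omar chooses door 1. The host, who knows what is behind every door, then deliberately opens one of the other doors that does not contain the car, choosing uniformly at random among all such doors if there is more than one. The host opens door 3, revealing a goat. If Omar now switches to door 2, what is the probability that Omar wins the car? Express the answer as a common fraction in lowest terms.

Consider each possible location of the car in turn.
If it is behind door 1 (prior 3/7): the host has 2 equally likely choices, so probability 1/2; weight (3/7)·(1/2) = 3/14.
If it is behind door 2 (prior 5/14): the host has no choice, probability 1; weight (5/14)·1 = 5/14.
If it is behind door 3 (prior 3/14): the host opened door 3, so this case is ruled out; weight (3/14)·0 = 0.
The weights sum to 4/7.
So P(the car behind door 2 | the host opened door 3) = (5/14) / (4/7) = 5/8.

5/8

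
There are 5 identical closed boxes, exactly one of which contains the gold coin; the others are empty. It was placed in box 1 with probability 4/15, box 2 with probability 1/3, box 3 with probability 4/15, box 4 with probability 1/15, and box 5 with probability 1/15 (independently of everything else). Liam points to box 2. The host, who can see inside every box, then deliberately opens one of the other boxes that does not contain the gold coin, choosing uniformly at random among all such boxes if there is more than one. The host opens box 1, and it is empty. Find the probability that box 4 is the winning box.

4/39

Consider each possible location of the gold coin in turn.
If it is in box 1 (prior 4/15): the host opened box 1, so this case is ruled out; weight (4/15)·0 = 0.
If it is in box 2 (prior 1/3): the host has 4 equally likely choices, so probability 1/4; weight (1/3)·(1/4) = 1/12.
If it is in box 3 (prior 4/15): the host has 3 equally likely choices, so probability 1/3; weight (4/15)·(1/3) = 4/45.
If it is in either of boxes 4 and 5 (prior 1/15 each): the host has 3 equally likely choices, so probability 1/3; weight (1/15)·(1/3) = 1/45 each.
The weights sum to 13/60.
So P(the gold coin in box 4 | the host opened box 1) = (1/45) / (13/60) = 4/39.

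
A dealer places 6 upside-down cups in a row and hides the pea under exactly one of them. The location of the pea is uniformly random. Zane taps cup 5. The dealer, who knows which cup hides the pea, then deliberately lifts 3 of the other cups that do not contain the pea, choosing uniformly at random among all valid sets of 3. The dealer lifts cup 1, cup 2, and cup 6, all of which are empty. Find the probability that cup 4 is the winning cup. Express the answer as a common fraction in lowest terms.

Condition on the true location of the pea.
If it is under any of cups 1, 2, and 6 (prior 1/6 each): that cup was opened and seen not to hold the prize — ruled out; weight (1/6)·0 = 0 each.
If it is under either of cups 3 and 4 (prior 1/6 each): the dealer has 4 equally likely choices, so probability 1/4; weight (1/6)·(1/4) = 1/24 each.
If it is under cup 5 (prior 1/6): the dealer has 10 equally likely choices, so probability 1/10; weight (1/6)·(1/10) = 1/60.
The weights sum to 1/10.
So P(the pea under cup 4 | the dealer opened cup 1, cup 2, and cup 6) = (1/24) / (1/10) = 5/12.

5/12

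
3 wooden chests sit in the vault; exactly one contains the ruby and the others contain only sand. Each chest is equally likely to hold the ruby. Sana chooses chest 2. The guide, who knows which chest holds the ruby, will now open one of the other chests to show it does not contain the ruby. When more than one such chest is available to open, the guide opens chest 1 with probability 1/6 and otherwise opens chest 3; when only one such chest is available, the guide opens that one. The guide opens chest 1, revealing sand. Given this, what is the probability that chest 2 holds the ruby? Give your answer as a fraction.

1/7

Apply Bayes' rule, conditioning on where the ruby actually is.
If it is in chest 1 (prior 1/3): the guide opened chest 1, so this case is ruled out; weight (1/3)·0 = 0.
If it is in chest 2 (prior 1/3): chest 1 is available, opened with probability 1/6; weight (1/3)·(1/6) = 1/18.
If it is in chest 3 (prior 1/3): only chest 1 is available, probability 1; weight (1/3)·1 = 1/3.
The weights sum to 7/18.
So P(the ruby in chest 2 | the guide opened chest 1) = (1/18) / (7/18) = 1/7.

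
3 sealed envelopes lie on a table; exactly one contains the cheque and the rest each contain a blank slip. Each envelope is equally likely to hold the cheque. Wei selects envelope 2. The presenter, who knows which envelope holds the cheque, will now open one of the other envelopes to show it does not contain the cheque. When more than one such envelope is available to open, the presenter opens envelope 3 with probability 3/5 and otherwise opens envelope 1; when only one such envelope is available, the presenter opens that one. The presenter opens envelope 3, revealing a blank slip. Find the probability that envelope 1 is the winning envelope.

Condition on the true location of the cheque.
If it is in envelope 1 (prior 1/3): only envelope 3 is available, probability 1; weight (1/3)·1 = 1/3.
If it is in envelope 2 (prior 1/3): envelope 3 is available, opened with probability 3/5; weight (1/3)·(3/5) = 1/5.
If it is in envelope 3 (prior 1/3): the presenter opened envelope 3, so this case is ruled out; weight (1/3)·0 = 0.
The weights sum to 8/15.
So P(the cheque in envelope 1 | the presenter opened envelope 3) = (1/3) / (8/15) = 5/8.

5/8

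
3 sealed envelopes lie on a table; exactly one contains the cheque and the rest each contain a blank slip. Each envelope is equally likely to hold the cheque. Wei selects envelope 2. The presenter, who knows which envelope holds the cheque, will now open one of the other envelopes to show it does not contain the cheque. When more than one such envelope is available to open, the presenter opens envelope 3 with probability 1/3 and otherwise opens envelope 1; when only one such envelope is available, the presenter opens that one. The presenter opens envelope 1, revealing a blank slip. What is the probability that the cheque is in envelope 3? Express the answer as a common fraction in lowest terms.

Consider each possible location of the cheque in turn.
If it is in envelope 1 (prior 1/3): the presenter opened envelope 1, so this case is ruled out; weight (1/3)·0 = 0.
If it is in envelope 2 (prior 1/3): envelope 3 is available but not opened, probability 2/3; weight (1/3)·(2/3) = 2/9.
If it is in envelope 3 (prior 1/3): only envelope 1 is available, probability 1; weight (1/3)·1 = 1/3.
The weights sum to 5/9.
So P(the cheque in envelope 3 | the presenter opened envelope 1) = (1/3) / (5/9) = 3/5.

3/5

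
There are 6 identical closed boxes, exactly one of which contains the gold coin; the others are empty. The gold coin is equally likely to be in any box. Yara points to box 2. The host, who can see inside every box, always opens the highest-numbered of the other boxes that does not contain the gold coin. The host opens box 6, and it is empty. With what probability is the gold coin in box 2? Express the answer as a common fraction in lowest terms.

1/5

Consider each possible location of the gold coin in turn.
If it is in any of boxes 1, 2, 3, 4, and 5 (prior 1/6 each): box 6 is the highest-numbered option available, probability 1; weight (1/6)·1 = 1/6 each.
If it is in box 6 (prior 1/6): the host opened box 6, so this case is ruled out; weight (1/6)·0 = 0.
The weights sum to 5/6.
So P(the gold coin in box 2 | the host opened box 6) = (1/6) / (5/6) = 1/5.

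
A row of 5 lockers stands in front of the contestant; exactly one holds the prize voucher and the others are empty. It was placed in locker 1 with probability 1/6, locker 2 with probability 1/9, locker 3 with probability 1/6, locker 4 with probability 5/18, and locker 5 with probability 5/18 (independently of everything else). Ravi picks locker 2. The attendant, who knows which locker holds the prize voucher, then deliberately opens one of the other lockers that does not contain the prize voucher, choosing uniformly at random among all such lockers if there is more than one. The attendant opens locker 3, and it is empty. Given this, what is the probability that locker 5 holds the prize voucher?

10/29

Condition on the true location of the prize voucher.
If it is in locker 1 (prior 1/6): the attendant has 3 equally likely choices, so probability 1/3; weight (1/6)·(1/3) = 1/18.
If it is in locker 2 (prior 1/9): the attendant has 4 equally likely choices, so probability 1/4; weight (1/9)·(1/4) = 1/36.
If it is in locker 3 (prior 1/6): the attendant opened locker 3, so this case is ruled out; weight (1/6)·0 = 0.
If it is in either of lockers 4 and 5 (prior 5/18 each): the attendant has 3 equally likely choices, so probability 1/3; weight (5/18)·(1/3) = 5/54 each.
The weights sum to 29/108.
So P(the prize voucher in locker 5 | the attendant opened locker 3) = (5/54) / (29/108) = 10/29.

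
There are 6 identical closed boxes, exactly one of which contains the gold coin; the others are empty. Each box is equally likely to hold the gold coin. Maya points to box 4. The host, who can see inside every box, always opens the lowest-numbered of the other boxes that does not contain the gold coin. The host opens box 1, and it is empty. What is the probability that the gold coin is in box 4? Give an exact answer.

1/5

Apply Bayes' rule, conditioning on where the gold coin actually is.
If it is in box 1 (prior 1/6): the host opened box 1, so this case is ruled out; weight (1/6)·0 = 0.
If it is in any of boxes 2, 3, 4, 5, and 6 (prior 1/6 each): box 1 is the lowest-numbered option available, probability 1; weight (1/6)·1 = 1/6 each.
The weights sum to 5/6.
So P(the gold coin in box 4 | the host opened box 1) = (1/6) / (5/6) = 1/5.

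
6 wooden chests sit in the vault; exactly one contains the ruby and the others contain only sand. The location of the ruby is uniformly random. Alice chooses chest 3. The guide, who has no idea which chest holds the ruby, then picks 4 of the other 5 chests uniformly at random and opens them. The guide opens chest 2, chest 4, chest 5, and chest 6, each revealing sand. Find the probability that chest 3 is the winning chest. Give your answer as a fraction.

Because the guide chose which chests to open without knowing where the ruby is, the choice is independent of the prize location. Learning that none of the 4 opened chests holds the ruby simply rules out those 4 locations and leaves the remaining 2 chests still equally likely by symmetry.
So P(the ruby in chest 3) = 1/2.

1/2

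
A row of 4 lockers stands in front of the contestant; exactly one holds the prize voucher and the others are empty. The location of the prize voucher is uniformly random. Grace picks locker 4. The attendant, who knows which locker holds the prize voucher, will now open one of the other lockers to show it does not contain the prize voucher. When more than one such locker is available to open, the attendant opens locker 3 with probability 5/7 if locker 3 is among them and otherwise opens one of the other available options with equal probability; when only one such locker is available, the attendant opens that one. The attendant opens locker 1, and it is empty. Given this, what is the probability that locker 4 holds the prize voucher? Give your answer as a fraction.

Consider each possible location of the prize voucher in turn.
If it is in locker 1 (prior 1/4): the attendant opened locker 1, so this case is ruled out; weight (1/4)·0 = 0.
If it is in locker 2 (prior 1/4): locker 3 is available but not opened, probability 2/7; weight (1/4)·(2/7) = 1/14.
If it is in locker 3 (prior 1/4): locker 3 holds the prize so is unavailable; the attendant chooses uniformly among the 2 others, probability 1/2; weight (1/4)·(1/2) = 1/8.
If it is in locker 4 (prior 1/4): locker 3 is available but not opened; locker 1 gets probability (1 − 5/7)/2 = 1/7; weight (1/4)·(1/7) = 1/28.
The weights sum to 13/56.
So P(the prize voucher in locker 4 | the attendant opened locker 1) = (1/28) / (13/56) = 2/13.

2/13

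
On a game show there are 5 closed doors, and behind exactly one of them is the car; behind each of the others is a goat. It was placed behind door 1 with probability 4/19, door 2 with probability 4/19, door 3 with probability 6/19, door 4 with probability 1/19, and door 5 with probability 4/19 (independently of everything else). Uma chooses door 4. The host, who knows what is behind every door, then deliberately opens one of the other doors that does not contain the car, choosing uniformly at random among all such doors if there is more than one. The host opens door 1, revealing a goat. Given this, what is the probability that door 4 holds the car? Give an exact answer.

Consider each possible location of the car in turn.
If it is behind door 1 (prior 4/19): the host opened door 1, so this case is ruled out; weight (4/19)·0 = 0.
If it is behind either of doors 2 and 5 (prior 4/19 each): the host has 3 equally likely choices, so probability 1/3; weight (4/19)·(1/3) = 4/57 each.
If it is behind door 3 (prior 6/19): the host has 3 equally likely choices, so probability 1/3; weight (6/19)·(1/3) = 2/19.
If it is behind door 4 (prior 1/19): the host has 4 equally likely choices, so probability 1/4; weight (1/19)·(1/4) = 1/76.
The weights sum to 59/228.
So P(the car behind door 4 | the host opened door 1) = (1/76) / (59/228) = 3/59.

3/59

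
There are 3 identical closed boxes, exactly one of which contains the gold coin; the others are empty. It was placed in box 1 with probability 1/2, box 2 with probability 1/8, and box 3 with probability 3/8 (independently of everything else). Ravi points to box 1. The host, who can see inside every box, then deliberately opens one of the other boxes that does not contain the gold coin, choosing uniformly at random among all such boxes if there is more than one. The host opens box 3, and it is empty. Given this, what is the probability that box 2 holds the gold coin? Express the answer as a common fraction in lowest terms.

Apply Bayes' rule, conditioning on where the gold coin actually is.
If it is in box 1 (prior 1/2): the host has 2 equally likely choices, so probability 1/2; weight (1/2)·(1/2) = 1/4.
If it is in box 2 (prior 1/8): the host has no choice, probability 1; weight (1/8)·1 = 1/8.
If it is in box 3 (prior 3/8): the host opened box 3, so this case is ruled out; weight (3/8)·0 = 0.
The weights sum to 3/8.
So P(the gold coin in box 2 | the host opened box 3) = (1/8) / (3/8) = 1/3.

1/3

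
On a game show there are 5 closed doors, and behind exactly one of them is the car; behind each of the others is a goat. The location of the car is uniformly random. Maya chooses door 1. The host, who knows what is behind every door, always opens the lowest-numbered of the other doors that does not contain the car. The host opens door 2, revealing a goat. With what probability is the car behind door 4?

Condition on the true location of the car.
If it is behind any of doors 1, 3, 4, and 5 (prior 1/5 each): door 2 is the lowest-numbered option available, probability 1; weight (1/5)·1 = 1/5 each.
If it is behind door 2 (prior 1/5): the host opened door 2, so this case is ruled out; weight (1/5)·0 = 0.
The weights sum to 4/5.
So P(the car behind door 4 | the host opened door 2) = (1/5) / (4/5) = 1/4.

1/4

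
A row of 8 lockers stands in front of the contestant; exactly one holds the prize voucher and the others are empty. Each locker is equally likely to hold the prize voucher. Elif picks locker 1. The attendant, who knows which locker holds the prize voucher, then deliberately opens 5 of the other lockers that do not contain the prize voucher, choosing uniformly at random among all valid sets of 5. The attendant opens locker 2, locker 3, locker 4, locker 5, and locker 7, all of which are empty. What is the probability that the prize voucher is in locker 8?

Condition on the true location of the prize voucher.
If it is in locker 1 (prior 1/8): the attendant has 21 equally likely choices, so probability 1/21; weight (1/8)·(1/21) = 1/168.
If it is in any of lockers 2, 3, 4, 5, and 7 (prior 1/8 each): that locker was opened and seen not to hold the prize — ruled out; weight (1/8)·0 = 0 each.
If it is in either of lockers 6 and 8 (prior 1/8 each): the attendant has 6 equally likely choices, so probability 1/6; weight (1/8)·(1/6) = 1/48 each.
The weights sum to 1/21.
So P(the prize voucher in locker 8 | the attendant opened locker 2, locker 3, locker 4, locker 5, and locker 7) = (1/48) / (1/21) = 7/16.

7/16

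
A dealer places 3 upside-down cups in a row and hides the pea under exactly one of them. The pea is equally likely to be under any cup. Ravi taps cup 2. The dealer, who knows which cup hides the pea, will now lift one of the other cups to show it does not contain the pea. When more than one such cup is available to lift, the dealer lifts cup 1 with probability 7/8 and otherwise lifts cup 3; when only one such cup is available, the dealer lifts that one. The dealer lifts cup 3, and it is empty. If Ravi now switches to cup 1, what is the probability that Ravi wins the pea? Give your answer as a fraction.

8/9

Apply Bayes' rule, conditioning on where the pea actually is.
If it is under cup 1 (prior 1/3): only cup 3 is available, probability 1; weight (1/3)·1 = 1/3.
If it is under cup 2 (prior 1/3): cup 1 is available but not opened, probability 1/8; weight (1/3)·(1/8) = 1/24.
If it is under cup 3 (prior 1/3): the dealer opened cup 3, so this case is ruled out; weight (1/3)·0 = 0.
The weights sum to 3/8.
So P(the pea under cup 1 | the dealer opened cup 3) = (1/3) / (3/8) = 8/9.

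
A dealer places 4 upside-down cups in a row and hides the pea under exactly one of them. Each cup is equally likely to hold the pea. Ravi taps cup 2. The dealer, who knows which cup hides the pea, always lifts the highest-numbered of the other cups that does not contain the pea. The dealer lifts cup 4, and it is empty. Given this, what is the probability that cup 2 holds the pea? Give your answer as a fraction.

1/3

Apply Bayes' rule, conditioning on where the pea actually is.
If it is under any of cups 1, 2, and 3 (prior 1/4 each): cup 4 is the highest-numbered option available, probability 1; weight (1/4)·1 = 1/4 each.
If it is under cup 4 (prior 1/4): the dealer opened cup 4, so this case is ruled out; weight (1/4)·0 = 0.
The weights sum to 3/4.
So P(the pea under cup 2 | the dealer opened cup 4) = (1/4) / (3/4) = 1/3.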